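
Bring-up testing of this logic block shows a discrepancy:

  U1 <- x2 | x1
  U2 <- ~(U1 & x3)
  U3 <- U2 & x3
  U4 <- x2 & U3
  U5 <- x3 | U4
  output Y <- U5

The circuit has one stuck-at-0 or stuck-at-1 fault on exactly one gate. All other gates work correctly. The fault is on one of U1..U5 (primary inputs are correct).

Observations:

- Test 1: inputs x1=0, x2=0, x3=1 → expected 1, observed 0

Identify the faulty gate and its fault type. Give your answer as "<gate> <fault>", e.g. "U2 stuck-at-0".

Fault-free values for test 1 (x1=0, x2=0, x3=1): U1=0, U2=1, U3=1, U4=0, U5=1, giving Y=1. Observed 0.
Test 1: faults giving observed 0 are {U5 stuck-at-0}.
Only U5 stuck-at-0 is consistent with every test.

U5 stuck-at-0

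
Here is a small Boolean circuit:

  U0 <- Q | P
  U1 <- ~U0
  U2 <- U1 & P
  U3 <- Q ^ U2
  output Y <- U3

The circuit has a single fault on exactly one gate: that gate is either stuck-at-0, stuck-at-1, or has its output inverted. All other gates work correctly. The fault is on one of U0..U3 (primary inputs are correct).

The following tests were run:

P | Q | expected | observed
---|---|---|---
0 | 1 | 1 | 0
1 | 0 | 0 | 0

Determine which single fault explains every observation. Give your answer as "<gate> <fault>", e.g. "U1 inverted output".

Fault-free values for test 1 (P=0, Q=1): U0=1, U1=0, U2=0, U3=1, giving Y=1. Observed 0.
Test 1: faults giving observed 0 are {U2 stuck-at-1, U2 inverted output, U3 stuck-at-0, U3 inverted output}.
Test 2 (P=1, Q=0): fault-free U0=1, U1=0, U2=0, U3=0 → 0; observed 0. Eliminates U2 stuck-at-1, U2 inverted output, U3 inverted output.
Only U3 stuck-at-0 is consistent with every test.

U3 stuck-at-0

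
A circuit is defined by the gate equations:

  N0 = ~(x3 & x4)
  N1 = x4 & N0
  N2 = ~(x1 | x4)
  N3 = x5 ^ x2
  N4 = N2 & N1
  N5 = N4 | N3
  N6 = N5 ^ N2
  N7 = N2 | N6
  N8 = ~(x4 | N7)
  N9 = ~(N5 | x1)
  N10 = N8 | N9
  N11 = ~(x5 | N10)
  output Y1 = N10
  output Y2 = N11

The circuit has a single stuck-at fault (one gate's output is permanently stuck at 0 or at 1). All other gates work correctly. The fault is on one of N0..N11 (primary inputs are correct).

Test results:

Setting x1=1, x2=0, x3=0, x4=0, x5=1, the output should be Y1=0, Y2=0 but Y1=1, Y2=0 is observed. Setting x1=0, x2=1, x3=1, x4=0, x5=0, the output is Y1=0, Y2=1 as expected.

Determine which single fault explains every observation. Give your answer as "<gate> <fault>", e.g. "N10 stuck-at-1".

Fault-free values for test 1 (x1=1, x2=0, x3=0, x4=0, x5=1): N0=1, N1=0, N2=0, N3=1, N4=0, N5=1, N6=1, N7=1, N8=0, N9=0, N10=0, N11=0, giving Y1=0, Y2=0. Observed Y1=1, Y2=0.
Test 1: faults giving observed Y1=1, Y2=0 are {N3 stuck-at-0, N5 stuck-at-0, N6 stuck-at-0, N7 stuck-at-0, N8 stuck-at-1, N9 stuck-at-1, N10 stuck-at-1}.
Test 2 (x1=0, x2=1, x3=1, x4=0, x5=0): fault-free N0=1, N1=0, N2=1, N3=1, N4=0, N5=1, N6=0, N7=1, N8=0, N9=0, N10=0, N11=1 → Y1=0, Y2=1; observed Y1=0, Y2=1. Eliminates N3 stuck-at-0, N5 stuck-at-0, N7 stuck-at-0, N8 stuck-at-1, N9 stuck-at-1, N10 stuck-at-1.
Only N6 stuck-at-0 is consistent with every test.

N6 stuck-at-0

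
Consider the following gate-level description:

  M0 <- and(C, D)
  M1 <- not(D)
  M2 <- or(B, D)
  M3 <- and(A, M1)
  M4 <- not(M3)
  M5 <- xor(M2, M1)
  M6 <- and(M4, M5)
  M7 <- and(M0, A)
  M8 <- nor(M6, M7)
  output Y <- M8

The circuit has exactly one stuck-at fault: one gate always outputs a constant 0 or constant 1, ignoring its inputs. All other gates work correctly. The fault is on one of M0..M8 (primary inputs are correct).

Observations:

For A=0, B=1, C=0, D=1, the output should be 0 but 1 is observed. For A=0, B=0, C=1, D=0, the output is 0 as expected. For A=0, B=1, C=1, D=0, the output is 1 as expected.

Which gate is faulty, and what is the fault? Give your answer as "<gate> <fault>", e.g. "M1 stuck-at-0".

Fault-free values for test 1 (A=0, B=1, C=0, D=1): M0=0, M1=0, M2=1, M3=0, M4=1, M5=1, M6=1, M7=0, M8=0, giving Y=0. Observed 1.
Test 1: faults giving observed 1 are {M1 stuck-at-1, M2 stuck-at-0, M3 stuck-at-1, M4 stuck-at-0, M5 stuck-at-0, M6 stuck-at-0, M8 stuck-at-1}.
Test 2 (A=0, B=0, C=1, D=0): fault-free M0=0, M1=1, M2=0, M3=0, M4=1, M5=1, M6=1, M7=0, M8=0 → 0; observed 0. Eliminates M3 stuck-at-1, M4 stuck-at-0, M5 stuck-at-0, M6 stuck-at-0, M8 stuck-at-1.
Test 3 (A=0, B=1, C=1, D=0): fault-free M0=0, M1=1, M2=1, M3=0, M4=1, M5=0, M6=0, M7=0, M8=1 → 1; observed 1. Eliminates M2 stuck-at-0.
Only M1 stuck-at-1 is consistent with every test.

M1 stuck-at-1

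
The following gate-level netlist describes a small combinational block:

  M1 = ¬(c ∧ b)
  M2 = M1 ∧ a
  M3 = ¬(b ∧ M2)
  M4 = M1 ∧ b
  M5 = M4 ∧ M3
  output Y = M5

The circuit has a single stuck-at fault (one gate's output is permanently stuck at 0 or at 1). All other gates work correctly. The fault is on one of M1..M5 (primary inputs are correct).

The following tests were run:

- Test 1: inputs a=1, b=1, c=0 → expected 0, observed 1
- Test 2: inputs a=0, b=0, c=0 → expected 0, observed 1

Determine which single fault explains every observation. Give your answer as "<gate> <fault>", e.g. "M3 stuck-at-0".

M5 stuck-at-1

Fault-free values for test 1 (a=1, b=1, c=0): M1=1, M2=1, M3=0, M4=1, M5=0, giving Y=0. Observed 1.
Test 1: faults giving observed 1 are {M2 stuck-at-0, M3 stuck-at-1, M5 stuck-at-1}.
Test 2 (a=0, b=0, c=0): fault-free M1=1, M2=0, M3=1, M4=0, M5=0 → 0; observed 1. Eliminates M2 stuck-at-0, M3 stuck-at-1.
Only M5 stuck-at-1 is consistent with every test.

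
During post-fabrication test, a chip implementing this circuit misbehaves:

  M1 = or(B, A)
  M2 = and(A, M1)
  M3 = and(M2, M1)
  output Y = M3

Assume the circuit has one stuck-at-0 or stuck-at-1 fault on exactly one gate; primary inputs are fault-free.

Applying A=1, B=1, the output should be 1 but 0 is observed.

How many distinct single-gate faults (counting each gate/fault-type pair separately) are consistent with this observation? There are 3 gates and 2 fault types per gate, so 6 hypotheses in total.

Fault-free: M1=1, M2=1, M3=1 → 1. Observed 0.
  M1 stuck-at-0: output 0 ✓
  M1 stuck-at-1: output 1 ✗
  M2 stuck-at-0: output 0 ✓
  M2 stuck-at-1: output 1 ✗
  M3 stuck-at-0: output 0 ✓
  M3 stuck-at-1: output 1 ✗
Consistent faults: {M1 stuck-at-0, M2 stuck-at-0, M3 stuck-at-0} — 3 in all.

3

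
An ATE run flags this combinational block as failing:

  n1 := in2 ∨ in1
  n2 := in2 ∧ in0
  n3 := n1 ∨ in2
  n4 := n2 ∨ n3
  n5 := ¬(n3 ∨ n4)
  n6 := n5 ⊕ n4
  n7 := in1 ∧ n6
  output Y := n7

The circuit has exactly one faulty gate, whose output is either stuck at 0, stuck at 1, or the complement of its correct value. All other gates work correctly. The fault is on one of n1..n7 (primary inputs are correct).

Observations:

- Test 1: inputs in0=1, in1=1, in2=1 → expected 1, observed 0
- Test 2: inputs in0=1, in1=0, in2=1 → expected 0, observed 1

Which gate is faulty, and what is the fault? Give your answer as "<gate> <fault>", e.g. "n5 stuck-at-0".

Fault-free values for test 1 (in0=1, in1=1, in2=1): n1=1, n2=1, n3=1, n4=1, n5=0, n6=1, n7=1, giving Y=1. Observed 0.
Test 1: faults giving observed 0 are {n4 stuck-at-0, n4 inverted output, n5 stuck-at-1, n5 inverted output, n6 stuck-at-0, n6 inverted output, n7 stuck-at-0, n7 inverted output}.
Test 2 (in0=1, in1=0, in2=1): fault-free n1=1, n2=1, n3=1, n4=1, n5=0, n6=1, n7=0 → 0; observed 1. Eliminates n4 stuck-at-0, n4 inverted output, n5 stuck-at-1, n5 inverted output, n6 stuck-at-0, n6 inverted output, n7 stuck-at-0.
Only n7 inverted output is consistent with every test.

n7 inverted output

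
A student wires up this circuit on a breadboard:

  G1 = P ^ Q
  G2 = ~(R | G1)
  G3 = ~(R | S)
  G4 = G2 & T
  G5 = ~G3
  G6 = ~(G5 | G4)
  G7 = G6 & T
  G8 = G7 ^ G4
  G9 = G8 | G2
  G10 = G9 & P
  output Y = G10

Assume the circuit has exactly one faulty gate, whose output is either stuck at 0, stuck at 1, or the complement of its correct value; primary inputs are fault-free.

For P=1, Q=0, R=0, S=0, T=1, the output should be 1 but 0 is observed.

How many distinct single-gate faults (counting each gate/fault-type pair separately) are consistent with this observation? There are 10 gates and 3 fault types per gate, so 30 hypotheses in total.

Fault-free: G1=1, G2=0, G3=1, G4=0, G5=0, G6=1, G7=1, G8=1, G9=1, G10=1 → 1. Observed 0.
  G1: none of the 3 fault types match ✗
  G2: none of the 3 fault types match ✗
  G3: stuck-at-0, inverted output ✓; others ✗
  G4: none of the 3 fault types match ✗
  G5: stuck-at-1, inverted output ✓; others ✗
  G6: stuck-at-0, inverted output ✓; others ✗
  G7: stuck-at-0, inverted output ✓; others ✗
  G8: stuck-at-0, inverted output ✓; others ✗
  G9: stuck-at-0, inverted output ✓; others ✗
  G10: stuck-at-0, inverted output ✓; others ✗
Consistent faults: {G3 stuck-at-0, G3 inverted output, G5 stuck-at-1, G5 inverted output, G6 stuck-at-0, G6 inverted output, G7 stuck-at-0, G7 inverted output, G8 stuck-at-0, G8 inverted output, G9 stuck-at-0, G9 inverted output, G10 stuck-at-0, G10 inverted output} — 14 in all.

14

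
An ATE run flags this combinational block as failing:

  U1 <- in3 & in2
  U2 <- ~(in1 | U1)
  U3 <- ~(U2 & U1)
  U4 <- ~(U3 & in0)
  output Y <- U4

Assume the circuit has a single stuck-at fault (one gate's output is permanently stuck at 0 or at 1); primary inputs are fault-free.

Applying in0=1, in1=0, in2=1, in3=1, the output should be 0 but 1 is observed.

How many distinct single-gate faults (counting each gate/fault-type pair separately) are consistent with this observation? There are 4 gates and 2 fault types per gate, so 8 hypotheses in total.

3

Fault-free: U1=1, U2=0, U3=1, U4=0 → 0. Observed 1.
  U1 stuck-at-0: output 0 ✗
  U1 stuck-at-1: output 0 ✗
  U2 stuck-at-0: output 0 ✗
  U2 stuck-at-1: output 1 ✓
  U3 stuck-at-0: output 1 ✓
  U3 stuck-at-1: output 0 ✗
  U4 stuck-at-0: output 0 ✗
  U4 stuck-at-1: output 1 ✓
Consistent faults: {U2 stuck-at-1, U3 stuck-at-0, U4 stuck-at-1} — 3 in all.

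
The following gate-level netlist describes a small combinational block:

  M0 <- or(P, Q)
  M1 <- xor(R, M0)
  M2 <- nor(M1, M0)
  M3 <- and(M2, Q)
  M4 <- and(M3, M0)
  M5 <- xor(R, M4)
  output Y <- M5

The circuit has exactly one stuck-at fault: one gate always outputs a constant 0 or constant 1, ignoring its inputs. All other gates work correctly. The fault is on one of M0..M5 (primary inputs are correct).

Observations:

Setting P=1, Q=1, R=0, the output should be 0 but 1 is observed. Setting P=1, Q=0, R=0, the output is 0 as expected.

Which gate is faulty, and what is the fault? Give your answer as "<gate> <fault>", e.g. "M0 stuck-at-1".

M2 stuck-at-1

Fault-free values for test 1 (P=1, Q=1, R=0): M0=1, M1=1, M2=0, M3=0, M4=0, M5=0, giving Y=0. Observed 1.
Test 1: faults giving observed 1 are {M2 stuck-at-1, M3 stuck-at-1, M4 stuck-at-1, M5 stuck-at-1}.
Test 2 (P=1, Q=0, R=0): fault-free M0=1, M1=1, M2=0, M3=0, M4=0, M5=0 → 0; observed 0. Eliminates M3 stuck-at-1, M4 stuck-at-1, M5 stuck-at-1.
Only M2 stuck-at-1 is consistent with every test.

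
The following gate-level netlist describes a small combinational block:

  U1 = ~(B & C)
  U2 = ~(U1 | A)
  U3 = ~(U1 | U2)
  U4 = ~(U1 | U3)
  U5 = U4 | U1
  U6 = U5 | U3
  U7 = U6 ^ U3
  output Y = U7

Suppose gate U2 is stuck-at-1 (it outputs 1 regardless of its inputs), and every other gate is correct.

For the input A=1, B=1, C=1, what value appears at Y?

Propagate with U2 forced: U1=0, U2=1 [stuck-at-1], U3=0, U4=1, U5=1, U6=1, U7=1.
So Y = 1. (Without the fault it would be 0.)

1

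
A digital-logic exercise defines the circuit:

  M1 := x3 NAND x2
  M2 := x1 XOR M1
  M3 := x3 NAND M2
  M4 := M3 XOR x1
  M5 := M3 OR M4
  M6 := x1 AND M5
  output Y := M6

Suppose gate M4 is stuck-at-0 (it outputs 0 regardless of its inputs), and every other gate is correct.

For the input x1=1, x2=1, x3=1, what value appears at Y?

0

Propagate with M4 forced: M1=0, M2=1, M3=0, M4=0 [stuck-at-0], M5=0, M6=0.
So Y = 0. (Without the fault it would be 1.)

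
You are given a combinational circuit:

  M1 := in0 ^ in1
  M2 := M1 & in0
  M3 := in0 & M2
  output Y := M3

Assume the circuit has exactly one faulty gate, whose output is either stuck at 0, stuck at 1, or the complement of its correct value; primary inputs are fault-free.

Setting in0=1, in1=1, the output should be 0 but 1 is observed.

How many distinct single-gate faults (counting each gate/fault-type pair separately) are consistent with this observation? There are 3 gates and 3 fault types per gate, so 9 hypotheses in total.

6

Fault-free: M1=0, M2=0, M3=0 → 0. Observed 1.
  M1 stuck-at-0: output 0 ✗
  M1 stuck-at-1: output 1 ✓
  M1 inverted output: output 1 ✓
  M2 stuck-at-0: output 0 ✗
  M2 stuck-at-1: output 1 ✓
  M2 inverted output: output 1 ✓
  M3 stuck-at-0: output 0 ✗
  M3 stuck-at-1: output 1 ✓
  M3 inverted output: output 1 ✓
Consistent faults: {M1 stuck-at-1, M1 inverted output, M2 stuck-at-1, M2 inverted output, M3 stuck-at-1, M3 inverted output} — 6 in all.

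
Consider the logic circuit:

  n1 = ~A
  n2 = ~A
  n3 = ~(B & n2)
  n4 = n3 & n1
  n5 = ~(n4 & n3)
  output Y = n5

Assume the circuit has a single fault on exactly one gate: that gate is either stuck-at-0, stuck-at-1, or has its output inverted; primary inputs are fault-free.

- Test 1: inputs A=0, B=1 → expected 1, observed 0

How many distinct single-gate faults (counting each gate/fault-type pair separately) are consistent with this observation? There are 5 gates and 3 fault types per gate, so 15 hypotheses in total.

Fault-free: n1=1, n2=1, n3=0, n4=0, n5=1 → 1. Observed 0.
  n1: none of the 3 fault types match ✗
  n2: stuck-at-0, inverted output ✓; others ✗
  n3: stuck-at-1, inverted output ✓; others ✗
  n4: none of the 3 fault types match ✗
  n5: stuck-at-0, inverted output ✓; others ✗
Consistent faults: {n2 stuck-at-0, n2 inverted output, n3 stuck-at-1, n3 inverted output, n5 stuck-at-0, n5 inverted output} — 6 in all.

6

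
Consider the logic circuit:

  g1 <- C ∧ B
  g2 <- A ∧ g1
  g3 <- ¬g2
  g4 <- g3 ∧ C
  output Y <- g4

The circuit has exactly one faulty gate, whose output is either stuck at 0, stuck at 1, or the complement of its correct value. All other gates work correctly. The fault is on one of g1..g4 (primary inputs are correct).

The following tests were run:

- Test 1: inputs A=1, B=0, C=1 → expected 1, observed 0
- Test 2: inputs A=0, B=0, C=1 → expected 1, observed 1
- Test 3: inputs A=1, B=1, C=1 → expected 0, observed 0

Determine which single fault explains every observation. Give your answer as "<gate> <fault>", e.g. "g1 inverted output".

Fault-free values for test 1 (A=1, B=0, C=1): g1=0, g2=0, g3=1, g4=1, giving Y=1. Observed 0.
Test 1: faults giving observed 0 are {g1 stuck-at-1, g1 inverted output, g2 stuck-at-1, g2 inverted output, g3 stuck-at-0, g3 inverted output, g4 stuck-at-0, g4 inverted output}.
Test 2 (A=0, B=0, C=1): fault-free g1=0, g2=0, g3=1, g4=1 → 1; observed 1. Eliminates g2 stuck-at-1, g2 inverted output, g3 stuck-at-0, g3 inverted output, g4 stuck-at-0, g4 inverted output.
Test 3 (A=1, B=1, C=1): fault-free g1=1, g2=1, g3=0, g4=0 → 0; observed 0. Eliminates g1 inverted output.
Only g1 stuck-at-1 is consistent with every test.

g1 stuck-at-1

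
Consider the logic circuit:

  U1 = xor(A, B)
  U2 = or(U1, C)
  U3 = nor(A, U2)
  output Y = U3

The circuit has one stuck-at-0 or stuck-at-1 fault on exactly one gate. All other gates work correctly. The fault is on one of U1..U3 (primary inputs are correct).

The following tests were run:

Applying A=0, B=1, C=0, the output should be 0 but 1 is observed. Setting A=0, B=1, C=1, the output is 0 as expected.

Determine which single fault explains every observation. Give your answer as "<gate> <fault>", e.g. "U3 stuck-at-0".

Fault-free values for test 1 (A=0, B=1, C=0): U1=1, U2=1, U3=0, giving Y=0. Observed 1.
Test 1: faults giving observed 1 are {U1 stuck-at-0, U2 stuck-at-0, U3 stuck-at-1}.
Test 2 (A=0, B=1, C=1): fault-free U1=1, U2=1, U3=0 → 0; observed 0. Eliminates U2 stuck-at-0, U3 stuck-at-1.
Only U1 stuck-at-0 is consistent with every test.

U1 stuck-at-0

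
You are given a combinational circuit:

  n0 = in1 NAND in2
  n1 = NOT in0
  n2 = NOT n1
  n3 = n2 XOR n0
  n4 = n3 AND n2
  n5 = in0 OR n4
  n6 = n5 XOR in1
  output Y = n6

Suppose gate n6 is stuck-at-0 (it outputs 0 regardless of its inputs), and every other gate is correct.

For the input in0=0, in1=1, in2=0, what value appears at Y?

0

Propagate with n6 forced: n0=1, n1=1, n2=0, n3=1, n4=0, n5=0, n6=0 [stuck-at-0].
So Y = 0. (Without the fault it would be 1.)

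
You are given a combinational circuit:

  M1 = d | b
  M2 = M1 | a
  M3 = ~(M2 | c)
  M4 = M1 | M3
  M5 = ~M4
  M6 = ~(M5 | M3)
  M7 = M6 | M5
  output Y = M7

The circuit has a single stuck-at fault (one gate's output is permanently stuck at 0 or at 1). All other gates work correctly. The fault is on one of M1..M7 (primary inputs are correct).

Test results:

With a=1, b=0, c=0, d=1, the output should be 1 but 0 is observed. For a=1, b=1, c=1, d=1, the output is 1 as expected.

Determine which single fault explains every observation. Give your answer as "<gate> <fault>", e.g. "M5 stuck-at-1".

Fault-free values for test 1 (a=1, b=0, c=0, d=1): M1=1, M2=1, M3=0, M4=1, M5=0, M6=1, M7=1, giving Y=1. Observed 0.
Test 1: faults giving observed 0 are {M2 stuck-at-0, M3 stuck-at-1, M6 stuck-at-0, M7 stuck-at-0}.
Test 2 (a=1, b=1, c=1, d=1): fault-free M1=1, M2=1, M3=0, M4=1, M5=0, M6=1, M7=1 → 1; observed 1. Eliminates M3 stuck-at-1, M6 stuck-at-0, M7 stuck-at-0.
Only M2 stuck-at-0 is consistent with every test.

M2 stuck-at-0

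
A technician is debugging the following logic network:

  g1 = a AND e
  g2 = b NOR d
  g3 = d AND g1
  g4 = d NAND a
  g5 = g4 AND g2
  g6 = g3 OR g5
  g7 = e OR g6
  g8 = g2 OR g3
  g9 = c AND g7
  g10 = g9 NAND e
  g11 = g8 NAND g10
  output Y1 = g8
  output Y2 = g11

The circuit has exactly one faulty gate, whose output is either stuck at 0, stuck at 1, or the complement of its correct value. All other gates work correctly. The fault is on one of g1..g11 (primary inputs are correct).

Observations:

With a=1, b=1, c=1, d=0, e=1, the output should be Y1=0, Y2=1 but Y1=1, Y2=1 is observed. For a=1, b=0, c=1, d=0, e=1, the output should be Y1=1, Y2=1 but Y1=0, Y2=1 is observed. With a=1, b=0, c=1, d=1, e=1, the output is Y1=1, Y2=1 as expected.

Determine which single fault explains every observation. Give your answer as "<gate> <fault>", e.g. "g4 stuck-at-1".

Fault-free values for test 1 (a=1, b=1, c=1, d=0, e=1): g1=1, g2=0, g3=0, g4=1, g5=0, g6=0, g7=1, g8=0, g9=1, g10=0, g11=1, giving Y1=0, Y2=1. Observed Y1=1, Y2=1.
Test 1: faults giving observed Y1=1, Y2=1 are {g2 stuck-at-1, g2 inverted output, g3 stuck-at-1, g3 inverted output, g8 stuck-at-1, g8 inverted output}.
Test 2 (a=1, b=0, c=1, d=0, e=1): fault-free g1=1, g2=1, g3=0, g4=1, g5=1, g6=1, g7=1, g8=1, g9=1, g10=0, g11=1 → Y1=1, Y2=1; observed Y1=0, Y2=1. Eliminates g2 stuck-at-1, g3 stuck-at-1, g3 inverted output, g8 stuck-at-1.
Test 3 (a=1, b=0, c=1, d=1, e=1): fault-free g1=1, g2=0, g3=1, g4=0, g5=0, g6=1, g7=1, g8=1, g9=1, g10=0, g11=1 → Y1=1, Y2=1; observed Y1=1, Y2=1. Eliminates g8 inverted output.
Only g2 inverted output is consistent with every test.

g2 inverted output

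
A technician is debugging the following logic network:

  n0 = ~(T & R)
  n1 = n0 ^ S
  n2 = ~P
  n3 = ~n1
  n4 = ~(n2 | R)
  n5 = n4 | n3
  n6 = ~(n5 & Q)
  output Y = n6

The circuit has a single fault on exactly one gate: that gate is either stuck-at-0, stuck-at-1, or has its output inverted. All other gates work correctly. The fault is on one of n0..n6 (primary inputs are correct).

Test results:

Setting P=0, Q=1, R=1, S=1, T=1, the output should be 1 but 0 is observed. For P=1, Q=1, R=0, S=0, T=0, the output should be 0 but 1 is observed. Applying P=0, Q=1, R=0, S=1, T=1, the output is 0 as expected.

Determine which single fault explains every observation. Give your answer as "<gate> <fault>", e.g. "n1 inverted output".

n4 inverted output

Fault-free values for test 1 (P=0, Q=1, R=1, S=1, T=1): n0=0, n1=1, n2=1, n3=0, n4=0, n5=0, n6=1, giving Y=1. Observed 0.
Test 1: faults giving observed 0 are {n0 stuck-at-1, n0 inverted output, n1 stuck-at-0, n1 inverted output, n3 stuck-at-1, n3 inverted output, n4 stuck-at-1, n4 inverted output, n5 stuck-at-1, n5 inverted output, n6 stuck-at-0, n6 inverted output}.
Test 2 (P=1, Q=1, R=0, S=0, T=0): fault-free n0=1, n1=1, n2=0, n3=0, n4=1, n5=1, n6=0 → 0; observed 1. Eliminates n0 stuck-at-1, n0 inverted output, n1 stuck-at-0, n1 inverted output, n3 stuck-at-1, n3 inverted output, n4 stuck-at-1, n5 stuck-at-1, n6 stuck-at-0.
Test 3 (P=0, Q=1, R=0, S=1, T=1): fault-free n0=1, n1=0, n2=1, n3=1, n4=0, n5=1, n6=0 → 0; observed 0. Eliminates n5 inverted output, n6 inverted output.
Only n4 inverted output is consistent with every test.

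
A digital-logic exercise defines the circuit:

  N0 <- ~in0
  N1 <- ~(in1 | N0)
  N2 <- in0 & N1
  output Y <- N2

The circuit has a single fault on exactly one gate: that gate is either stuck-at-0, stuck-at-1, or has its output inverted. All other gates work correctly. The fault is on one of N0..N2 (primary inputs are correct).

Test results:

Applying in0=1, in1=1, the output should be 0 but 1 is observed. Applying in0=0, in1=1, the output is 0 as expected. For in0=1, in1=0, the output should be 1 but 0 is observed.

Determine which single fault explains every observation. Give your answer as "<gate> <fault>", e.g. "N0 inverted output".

N1 inverted output

Fault-free values for test 1 (in0=1, in1=1): N0=0, N1=0, N2=0, giving Y=0. Observed 1.
Test 1: faults giving observed 1 are {N1 stuck-at-1, N1 inverted output, N2 stuck-at-1, N2 inverted output}.
Test 2 (in0=0, in1=1): fault-free N0=1, N1=0, N2=0 → 0; observed 0. Eliminates N2 stuck-at-1, N2 inverted output.
Test 3 (in0=1, in1=0): fault-free N0=0, N1=1, N2=1 → 1; observed 0. Eliminates N1 stuck-at-1.
Only N1 inverted output is consistent with every test.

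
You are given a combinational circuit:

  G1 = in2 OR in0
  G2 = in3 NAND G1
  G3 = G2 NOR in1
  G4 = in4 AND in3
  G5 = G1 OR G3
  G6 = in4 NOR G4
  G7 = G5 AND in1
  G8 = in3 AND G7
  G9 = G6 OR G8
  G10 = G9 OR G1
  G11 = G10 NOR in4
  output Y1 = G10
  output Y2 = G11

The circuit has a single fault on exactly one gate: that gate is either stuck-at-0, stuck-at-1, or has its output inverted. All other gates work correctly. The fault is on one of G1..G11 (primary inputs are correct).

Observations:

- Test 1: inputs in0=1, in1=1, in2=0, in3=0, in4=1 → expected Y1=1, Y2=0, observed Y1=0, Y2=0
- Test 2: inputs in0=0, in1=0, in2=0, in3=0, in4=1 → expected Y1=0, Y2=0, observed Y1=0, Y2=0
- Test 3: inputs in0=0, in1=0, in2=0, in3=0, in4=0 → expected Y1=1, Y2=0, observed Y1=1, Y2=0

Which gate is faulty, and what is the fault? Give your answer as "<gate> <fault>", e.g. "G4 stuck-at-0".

Fault-free values for test 1 (in0=1, in1=1, in2=0, in3=0, in4=1): G1=1, G2=1, G3=0, G4=0, G5=1, G6=0, G7=1, G8=0, G9=0, G10=1, G11=0, giving Y1=1, Y2=0. Observed Y1=0, Y2=0.
Test 1: faults giving observed Y1=0, Y2=0 are {G1 stuck-at-0, G1 inverted output, G10 stuck-at-0, G10 inverted output}.
Test 2 (in0=0, in1=0, in2=0, in3=0, in4=1): fault-free G1=0, G2=1, G3=0, G4=0, G5=0, G6=0, G7=0, G8=0, G9=0, G10=0, G11=0 → Y1=0, Y2=0; observed Y1=0, Y2=0. Eliminates G1 inverted output, G10 inverted output.
Test 3 (in0=0, in1=0, in2=0, in3=0, in4=0): fault-free G1=0, G2=1, G3=0, G4=0, G5=0, G6=1, G7=0, G8=0, G9=1, G10=1, G11=0 → Y1=1, Y2=0; observed Y1=1, Y2=0. Eliminates G10 stuck-at-0.
Only G1 stuck-at-0 is consistent with every test.

G1 stuck-at-0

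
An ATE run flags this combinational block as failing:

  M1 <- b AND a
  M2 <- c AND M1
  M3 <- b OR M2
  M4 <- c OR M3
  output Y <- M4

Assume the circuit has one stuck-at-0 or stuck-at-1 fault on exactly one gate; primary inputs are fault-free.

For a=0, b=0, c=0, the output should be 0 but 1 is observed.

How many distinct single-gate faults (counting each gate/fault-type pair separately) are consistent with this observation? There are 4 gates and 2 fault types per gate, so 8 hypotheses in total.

3

Fault-free: M1=0, M2=0, M3=0, M4=0 → 0. Observed 1.
  M1 stuck-at-0: output 0 ✗
  M1 stuck-at-1: output 0 ✗
  M2 stuck-at-0: output 0 ✗
  M2 stuck-at-1: output 1 ✓
  M3 stuck-at-0: output 0 ✗
  M3 stuck-at-1: output 1 ✓
  M4 stuck-at-0: output 0 ✗
  M4 stuck-at-1: output 1 ✓
Consistent faults: {M2 stuck-at-1, M3 stuck-at-1, M4 stuck-at-1} — 3 in all.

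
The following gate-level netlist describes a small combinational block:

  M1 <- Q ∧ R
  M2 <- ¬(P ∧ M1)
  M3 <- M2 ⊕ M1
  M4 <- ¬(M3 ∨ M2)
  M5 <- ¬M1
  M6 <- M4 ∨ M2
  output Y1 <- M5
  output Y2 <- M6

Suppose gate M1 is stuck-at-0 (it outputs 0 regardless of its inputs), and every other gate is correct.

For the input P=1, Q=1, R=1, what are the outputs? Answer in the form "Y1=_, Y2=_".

Propagate with M1 forced: M1=0 [stuck-at-0], M2=1, M3=1, M4=0, M5=1, M6=1.
So the outputs are Y1=1, Y2=1. (Without the fault they would be Y1=0, Y2=0.)

Y1=1, Y2=1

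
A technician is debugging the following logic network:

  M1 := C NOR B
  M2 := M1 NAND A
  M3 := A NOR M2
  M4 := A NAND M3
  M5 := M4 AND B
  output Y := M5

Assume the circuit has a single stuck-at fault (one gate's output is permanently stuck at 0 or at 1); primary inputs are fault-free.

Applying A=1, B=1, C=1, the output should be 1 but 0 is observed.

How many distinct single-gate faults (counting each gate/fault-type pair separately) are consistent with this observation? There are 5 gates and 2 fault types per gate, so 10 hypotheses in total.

3

Fault-free: M1=0, M2=1, M3=0, M4=1, M5=1 → 1. Observed 0.
  M1 stuck-at-0: output 1 ✗
  M1 stuck-at-1: output 1 ✗
  M2 stuck-at-0: output 1 ✗
  M2 stuck-at-1: output 1 ✗
  M3 stuck-at-0: output 1 ✗
  M3 stuck-at-1: output 0 ✓
  M4 stuck-at-0: output 0 ✓
  M4 stuck-at-1: output 1 ✗
  M5 stuck-at-0: output 0 ✓
  M5 stuck-at-1: output 1 ✗
Consistent faults: {M3 stuck-at-1, M4 stuck-at-0, M5 stuck-at-0} — 3 in all.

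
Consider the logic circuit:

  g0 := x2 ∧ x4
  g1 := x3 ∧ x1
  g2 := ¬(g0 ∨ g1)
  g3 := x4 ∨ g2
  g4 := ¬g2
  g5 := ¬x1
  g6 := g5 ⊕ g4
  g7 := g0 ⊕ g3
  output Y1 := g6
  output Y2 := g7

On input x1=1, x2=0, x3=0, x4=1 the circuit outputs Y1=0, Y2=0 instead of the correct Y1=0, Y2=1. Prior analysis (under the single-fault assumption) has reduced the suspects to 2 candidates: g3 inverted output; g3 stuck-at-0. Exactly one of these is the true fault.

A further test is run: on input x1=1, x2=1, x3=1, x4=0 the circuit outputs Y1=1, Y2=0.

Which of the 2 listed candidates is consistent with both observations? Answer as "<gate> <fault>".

g3 stuck-at-0

Evaluate each candidate on input x1=1, x2=1, x3=1, x4=0:
  g3 inverted output: g0=0, g1=1, g2=0, g3=1 [inverted output], g4=1, g5=0, g6=1, g7=1 → Y1=1, Y2=1 — eliminated
  g3 stuck-at-0: g0=0, g1=1, g2=0, g3=0 [stuck-at-0], g4=1, g5=0, g6=1, g7=0 → Y1=1, Y2=0 — matches
Only g3 stuck-at-0 reproduces the observed Y1=1, Y2=0.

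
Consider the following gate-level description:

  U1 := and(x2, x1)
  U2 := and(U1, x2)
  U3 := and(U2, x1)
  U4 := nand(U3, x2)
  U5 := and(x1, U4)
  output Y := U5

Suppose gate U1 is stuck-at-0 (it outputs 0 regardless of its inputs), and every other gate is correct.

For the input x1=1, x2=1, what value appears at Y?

1

Propagate with U1 forced: U1=0 [stuck-at-0], U2=0, U3=0, U4=1, U5=1.
So Y = 1. (Without the fault it would be 0.)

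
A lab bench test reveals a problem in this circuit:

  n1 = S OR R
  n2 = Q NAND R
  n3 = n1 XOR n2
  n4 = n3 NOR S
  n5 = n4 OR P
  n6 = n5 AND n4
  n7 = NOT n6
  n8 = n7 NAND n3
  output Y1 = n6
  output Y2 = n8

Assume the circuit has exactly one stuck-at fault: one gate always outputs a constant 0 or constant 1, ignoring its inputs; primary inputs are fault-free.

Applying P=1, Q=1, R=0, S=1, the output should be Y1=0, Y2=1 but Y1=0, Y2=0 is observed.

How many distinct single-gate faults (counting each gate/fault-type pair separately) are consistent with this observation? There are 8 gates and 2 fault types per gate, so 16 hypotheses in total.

Fault-free: n1=1, n2=1, n3=0, n4=0, n5=1, n6=0, n7=1, n8=1 → Y1=0, Y2=1. Observed Y1=0, Y2=0.
  n1: stuck-at-0 ✓; others ✗
  n2: stuck-at-0 ✓; others ✗
  n3: stuck-at-1 ✓; others ✗
  n4: none of the 2 fault types match ✗
  n5: none of the 2 fault types match ✗
  n6: none of the 2 fault types match ✗
  n7: none of the 2 fault types match ✗
  n8: stuck-at-0 ✓; others ✗
Consistent faults: {n1 stuck-at-0, n2 stuck-at-0, n3 stuck-at-1, n8 stuck-at-0} — 4 in all.

4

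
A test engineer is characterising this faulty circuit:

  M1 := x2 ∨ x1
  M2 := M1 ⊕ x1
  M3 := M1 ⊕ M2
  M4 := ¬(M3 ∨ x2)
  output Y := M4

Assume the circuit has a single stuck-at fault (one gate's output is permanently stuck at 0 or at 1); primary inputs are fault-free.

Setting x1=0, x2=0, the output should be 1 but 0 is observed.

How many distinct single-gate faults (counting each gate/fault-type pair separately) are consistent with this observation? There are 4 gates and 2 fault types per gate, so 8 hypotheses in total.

3

Fault-free: M1=0, M2=0, M3=0, M4=1 → 1. Observed 0.
  M1 stuck-at-0: output 1 ✗
  M1 stuck-at-1: output 1 ✗
  M2 stuck-at-0: output 1 ✗
  M2 stuck-at-1: output 0 ✓
  M3 stuck-at-0: output 1 ✗
  M3 stuck-at-1: output 0 ✓
  M4 stuck-at-0: output 0 ✓
  M4 stuck-at-1: output 1 ✗
Consistent faults: {M2 stuck-at-1, M3 stuck-at-1, M4 stuck-at-0} — 3 in all.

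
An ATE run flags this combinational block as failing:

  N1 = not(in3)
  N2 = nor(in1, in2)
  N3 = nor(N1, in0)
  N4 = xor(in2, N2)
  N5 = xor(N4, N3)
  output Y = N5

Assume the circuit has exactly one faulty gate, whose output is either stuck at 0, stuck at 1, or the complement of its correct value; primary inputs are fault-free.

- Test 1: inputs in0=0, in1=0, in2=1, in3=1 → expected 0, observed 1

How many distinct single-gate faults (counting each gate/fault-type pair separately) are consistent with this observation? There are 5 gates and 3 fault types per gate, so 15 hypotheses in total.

Fault-free: N1=0, N2=0, N3=1, N4=1, N5=0 → 0. Observed 1.
  N1: stuck-at-1, inverted output ✓; others ✗
  N2: stuck-at-1, inverted output ✓; others ✗
  N3: stuck-at-0, inverted output ✓; others ✗
  N4: stuck-at-0, inverted output ✓; others ✗
  N5: stuck-at-1, inverted output ✓; others ✗
Consistent faults: {N1 stuck-at-1, N1 inverted output, N2 stuck-at-1, N2 inverted output, N3 stuck-at-0, N3 inverted output, N4 stuck-at-0, N4 inverted output, N5 stuck-at-1, N5 inverted output} — 10 in all.

10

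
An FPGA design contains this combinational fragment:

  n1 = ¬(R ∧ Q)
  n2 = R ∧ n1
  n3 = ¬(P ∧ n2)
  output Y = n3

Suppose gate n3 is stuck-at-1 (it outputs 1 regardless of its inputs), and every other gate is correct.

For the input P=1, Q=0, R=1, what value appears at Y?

1

Propagate with n3 forced: n1=1, n2=1, n3=1 [stuck-at-1].
So Y = 1. (Without the fault it would be 0.)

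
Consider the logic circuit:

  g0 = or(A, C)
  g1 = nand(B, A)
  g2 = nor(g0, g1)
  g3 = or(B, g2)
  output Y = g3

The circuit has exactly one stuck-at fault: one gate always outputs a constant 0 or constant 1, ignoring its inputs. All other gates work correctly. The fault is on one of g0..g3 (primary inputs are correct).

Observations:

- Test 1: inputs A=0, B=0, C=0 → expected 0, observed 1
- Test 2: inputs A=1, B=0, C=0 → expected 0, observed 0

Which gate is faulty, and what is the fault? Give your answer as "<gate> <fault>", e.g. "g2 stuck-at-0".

Fault-free values for test 1 (A=0, B=0, C=0): g0=0, g1=1, g2=0, g3=0, giving Y=0. Observed 1.
Test 1: faults giving observed 1 are {g1 stuck-at-0, g2 stuck-at-1, g3 stuck-at-1}.
Test 2 (A=1, B=0, C=0): fault-free g0=1, g1=1, g2=0, g3=0 → 0; observed 0. Eliminates g2 stuck-at-1, g3 stuck-at-1.
Only g1 stuck-at-0 is consistent with every test.

g1 stuck-at-0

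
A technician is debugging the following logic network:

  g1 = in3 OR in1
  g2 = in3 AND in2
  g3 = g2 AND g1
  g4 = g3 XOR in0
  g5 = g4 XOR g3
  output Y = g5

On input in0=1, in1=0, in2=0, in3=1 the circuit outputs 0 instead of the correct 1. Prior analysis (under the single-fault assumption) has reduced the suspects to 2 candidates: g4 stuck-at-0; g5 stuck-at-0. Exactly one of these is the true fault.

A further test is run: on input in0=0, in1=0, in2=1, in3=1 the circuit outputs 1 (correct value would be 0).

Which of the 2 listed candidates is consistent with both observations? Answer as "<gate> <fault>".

g4 stuck-at-0

Evaluate each candidate on input in0=0, in1=0, in2=1, in3=1:
  g4 stuck-at-0: g1=1, g2=1, g3=1, g4=0 [stuck-at-0], g5=1 → 1 — matches
  g5 stuck-at-0: g1=1, g2=1, g3=1, g4=1, g5=0 [stuck-at-0] → 0 — eliminated
Only g4 stuck-at-0 reproduces the observed 1.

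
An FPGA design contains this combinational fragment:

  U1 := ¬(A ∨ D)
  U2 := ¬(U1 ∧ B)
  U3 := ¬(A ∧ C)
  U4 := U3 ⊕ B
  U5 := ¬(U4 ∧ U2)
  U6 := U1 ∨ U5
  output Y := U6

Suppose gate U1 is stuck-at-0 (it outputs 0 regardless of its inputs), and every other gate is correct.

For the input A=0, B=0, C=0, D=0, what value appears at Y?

Propagate with U1 forced: U1=0 [stuck-at-0], U2=1, U3=1, U4=1, U5=0, U6=0.
So Y = 0. (Without the fault it would be 1.)

0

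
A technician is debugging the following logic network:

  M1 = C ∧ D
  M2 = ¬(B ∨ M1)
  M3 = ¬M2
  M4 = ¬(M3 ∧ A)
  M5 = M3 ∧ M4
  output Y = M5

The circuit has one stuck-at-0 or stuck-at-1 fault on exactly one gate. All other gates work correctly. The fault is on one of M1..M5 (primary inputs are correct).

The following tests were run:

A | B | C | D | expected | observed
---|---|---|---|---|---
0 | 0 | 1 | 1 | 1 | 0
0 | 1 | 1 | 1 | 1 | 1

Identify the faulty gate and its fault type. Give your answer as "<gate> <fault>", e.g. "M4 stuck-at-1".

Fault-free values for test 1 (A=0, B=0, C=1, D=1): M1=1, M2=0, M3=1, M4=1, M5=1, giving Y=1. Observed 0.
Test 1: faults giving observed 0 are {M1 stuck-at-0, M2 stuck-at-1, M3 stuck-at-0, M4 stuck-at-0, M5 stuck-at-0}.
Test 2 (A=0, B=1, C=1, D=1): fault-free M1=1, M2=0, M3=1, M4=1, M5=1 → 1; observed 1. Eliminates M2 stuck-at-1, M3 stuck-at-0, M4 stuck-at-0, M5 stuck-at-0.
Only M1 stuck-at-0 is consistent with every test.

M1 stuck-at-0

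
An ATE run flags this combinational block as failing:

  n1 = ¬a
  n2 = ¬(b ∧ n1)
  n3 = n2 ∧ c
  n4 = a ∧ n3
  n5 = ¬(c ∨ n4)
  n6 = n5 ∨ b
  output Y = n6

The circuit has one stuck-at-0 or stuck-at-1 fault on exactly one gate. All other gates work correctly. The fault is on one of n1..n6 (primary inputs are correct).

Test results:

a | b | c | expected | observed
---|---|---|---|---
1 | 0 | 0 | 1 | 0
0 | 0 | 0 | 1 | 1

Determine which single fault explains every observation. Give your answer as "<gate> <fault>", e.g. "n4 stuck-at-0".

n3 stuck-at-1

Fault-free values for test 1 (a=1, b=0, c=0): n1=0, n2=1, n3=0, n4=0, n5=1, n6=1, giving Y=1. Observed 0.
Test 1: faults giving observed 0 are {n3 stuck-at-1, n4 stuck-at-1, n5 stuck-at-0, n6 stuck-at-0}.
Test 2 (a=0, b=0, c=0): fault-free n1=1, n2=1, n3=0, n4=0, n5=1, n6=1 → 1; observed 1. Eliminates n4 stuck-at-1, n5 stuck-at-0, n6 stuck-at-0.
Only n3 stuck-at-1 is consistent with every test.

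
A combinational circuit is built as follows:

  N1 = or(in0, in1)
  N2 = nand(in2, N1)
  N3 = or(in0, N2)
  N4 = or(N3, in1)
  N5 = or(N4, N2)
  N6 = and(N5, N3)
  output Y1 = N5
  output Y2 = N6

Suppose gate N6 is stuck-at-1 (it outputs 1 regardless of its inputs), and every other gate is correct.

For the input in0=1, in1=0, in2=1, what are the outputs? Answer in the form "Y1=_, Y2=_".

Propagate with N6 forced: N1=1, N2=0, N3=1, N4=1, N5=1, N6=1 [stuck-at-1].
So the outputs are Y1=1, Y2=1. (Same as the fault-free value — the fault is masked on this input.)

Y1=1, Y2=1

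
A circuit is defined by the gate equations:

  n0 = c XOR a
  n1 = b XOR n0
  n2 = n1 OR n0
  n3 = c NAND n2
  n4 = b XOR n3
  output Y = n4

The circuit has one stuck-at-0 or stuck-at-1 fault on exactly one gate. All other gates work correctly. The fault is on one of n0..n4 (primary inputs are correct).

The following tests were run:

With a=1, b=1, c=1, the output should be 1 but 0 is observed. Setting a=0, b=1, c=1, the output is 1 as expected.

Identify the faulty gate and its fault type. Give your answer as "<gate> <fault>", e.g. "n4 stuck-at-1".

n1 stuck-at-0

Fault-free values for test 1 (a=1, b=1, c=1): n0=0, n1=1, n2=1, n3=0, n4=1, giving Y=1. Observed 0.
Test 1: faults giving observed 0 are {n1 stuck-at-0, n2 stuck-at-0, n3 stuck-at-1, n4 stuck-at-0}.
Test 2 (a=0, b=1, c=1): fault-free n0=1, n1=0, n2=1, n3=0, n4=1 → 1; observed 1. Eliminates n2 stuck-at-0, n3 stuck-at-1, n4 stuck-at-0.
Only n1 stuck-at-0 is consistent with every test.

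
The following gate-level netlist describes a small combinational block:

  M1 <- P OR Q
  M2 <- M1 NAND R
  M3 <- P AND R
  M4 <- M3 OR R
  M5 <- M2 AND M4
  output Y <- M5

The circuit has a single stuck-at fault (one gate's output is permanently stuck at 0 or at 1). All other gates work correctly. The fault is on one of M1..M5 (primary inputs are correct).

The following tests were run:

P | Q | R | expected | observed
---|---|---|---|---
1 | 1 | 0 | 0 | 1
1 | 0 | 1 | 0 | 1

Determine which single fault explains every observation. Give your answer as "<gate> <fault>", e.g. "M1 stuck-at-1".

Fault-free values for test 1 (P=1, Q=1, R=0): M1=1, M2=1, M3=0, M4=0, M5=0, giving Y=0. Observed 1.
Test 1: faults giving observed 1 are {M3 stuck-at-1, M4 stuck-at-1, M5 stuck-at-1}.
Test 2 (P=1, Q=0, R=1): fault-free M1=1, M2=0, M3=1, M4=1, M5=0 → 0; observed 1. Eliminates M3 stuck-at-1, M4 stuck-at-1.
Only M5 stuck-at-1 is consistent with every test.

M5 stuck-at-1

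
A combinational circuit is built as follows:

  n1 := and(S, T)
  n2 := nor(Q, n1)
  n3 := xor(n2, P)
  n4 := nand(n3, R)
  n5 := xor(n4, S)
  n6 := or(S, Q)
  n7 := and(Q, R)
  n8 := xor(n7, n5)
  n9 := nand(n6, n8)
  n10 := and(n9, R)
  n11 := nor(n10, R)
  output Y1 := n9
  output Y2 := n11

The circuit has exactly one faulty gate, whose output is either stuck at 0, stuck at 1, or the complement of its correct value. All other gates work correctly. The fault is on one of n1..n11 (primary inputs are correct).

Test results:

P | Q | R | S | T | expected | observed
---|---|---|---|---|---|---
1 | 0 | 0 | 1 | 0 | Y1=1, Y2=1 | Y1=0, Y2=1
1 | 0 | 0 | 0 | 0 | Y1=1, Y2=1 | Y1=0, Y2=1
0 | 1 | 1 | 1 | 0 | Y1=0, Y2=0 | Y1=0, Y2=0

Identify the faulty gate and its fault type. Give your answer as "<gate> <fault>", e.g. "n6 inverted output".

n9 stuck-at-0

Fault-free values for test 1 (P=1, Q=0, R=0, S=1, T=0): n1=0, n2=1, n3=0, n4=1, n5=0, n6=1, n7=0, n8=0, n9=1, n10=0, n11=1, giving Y1=1, Y2=1. Observed Y1=0, Y2=1.
Test 1: faults giving observed Y1=0, Y2=1 are {n4 stuck-at-0, n4 inverted output, n5 stuck-at-1, n5 inverted output, n7 stuck-at-1, n7 inverted output, n8 stuck-at-1, n8 inverted output, n9 stuck-at-0, n9 inverted output}.
Test 2 (P=1, Q=0, R=0, S=0, T=0): fault-free n1=0, n2=1, n3=0, n4=1, n5=1, n6=0, n7=0, n8=1, n9=1, n10=0, n11=1 → Y1=1, Y2=1; observed Y1=0, Y2=1. Eliminates n4 stuck-at-0, n4 inverted output, n5 stuck-at-1, n5 inverted output, n7 stuck-at-1, n7 inverted output, n8 stuck-at-1, n8 inverted output.
Test 3 (P=0, Q=1, R=1, S=1, T=0): fault-free n1=0, n2=0, n3=0, n4=1, n5=0, n6=1, n7=1, n8=1, n9=0, n10=0, n11=0 → Y1=0, Y2=0; observed Y1=0, Y2=0. Eliminates n9 inverted output.
Only n9 stuck-at-0 is consistent with every test.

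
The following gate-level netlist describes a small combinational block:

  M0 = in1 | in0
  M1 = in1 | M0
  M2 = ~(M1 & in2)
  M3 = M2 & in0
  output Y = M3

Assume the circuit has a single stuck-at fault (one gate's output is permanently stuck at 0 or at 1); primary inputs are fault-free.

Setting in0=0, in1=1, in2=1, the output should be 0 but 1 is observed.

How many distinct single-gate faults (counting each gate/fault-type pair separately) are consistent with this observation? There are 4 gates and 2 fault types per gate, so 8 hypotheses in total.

Fault-free: M0=1, M1=1, M2=0, M3=0 → 0. Observed 1.
  M0 stuck-at-0: output 0 ✗
  M0 stuck-at-1: output 0 ✗
  M1 stuck-at-0: output 0 ✗
  M1 stuck-at-1: output 0 ✗
  M2 stuck-at-0: output 0 ✗
  M2 stuck-at-1: output 0 ✗
  M3 stuck-at-0: output 0 ✗
  M3 stuck-at-1: output 1 ✓
Consistent faults: {M3 stuck-at-1} — 1 in all.

1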